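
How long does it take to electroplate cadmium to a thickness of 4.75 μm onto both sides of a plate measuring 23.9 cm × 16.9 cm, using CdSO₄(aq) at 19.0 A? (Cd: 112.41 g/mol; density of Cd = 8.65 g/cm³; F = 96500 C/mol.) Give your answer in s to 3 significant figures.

300 s

Plated area = 2 × 23.9 × 16.9 = 807.8 cm²
Volume = 807.8 × 4.75×10⁻⁴ cm = 0.3837 cm³
m(Cd) = 0.3837 × 8.65 = 3.319 g
n(Cd) = 3.319 / 112.41 = 0.02953 mol; n(e⁻) = 2 × 0.02953 = 0.05906 mol
Q = 0.05906 × 96500 = 5699 C
t = 5699 / 19.0 = 299.9 s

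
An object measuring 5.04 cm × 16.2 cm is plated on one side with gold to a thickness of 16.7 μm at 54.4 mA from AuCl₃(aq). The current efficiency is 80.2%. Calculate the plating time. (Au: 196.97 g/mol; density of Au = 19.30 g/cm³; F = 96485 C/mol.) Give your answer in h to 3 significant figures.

24.6 h

Plated area = 5.04 × 16.2 = 81.65 cm²
Volume = 81.65 × 16.7×10⁻⁴ cm = 0.1364 cm³
m(Au) = 0.1364 × 19.30 = 2.633 g
n(Au) = 2.633 / 196.97 = 0.01337 mol; n(e⁻) = 3 × 0.01337 = 0.04011 mol
Q = 0.04011 × 96485 / 0.802 = 4825 C
t = 4825 / 0.0544 = 88690 s = 24.6 h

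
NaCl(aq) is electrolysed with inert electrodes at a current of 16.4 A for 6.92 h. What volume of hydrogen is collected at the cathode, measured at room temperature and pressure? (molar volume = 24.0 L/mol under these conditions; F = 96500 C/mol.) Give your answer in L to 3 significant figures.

Charge passed = 16.4 × 24912 = 4.086×10^5 C
n(e⁻) = 4.086×10^5 / 96500 = 4.234 mol
2H⁺ + 2e⁻ → H₂, so n(H₂) = 4.234 / 2 = 2.117 mol
V = 2.117 × 24.0 = 50.81 L

50.8 L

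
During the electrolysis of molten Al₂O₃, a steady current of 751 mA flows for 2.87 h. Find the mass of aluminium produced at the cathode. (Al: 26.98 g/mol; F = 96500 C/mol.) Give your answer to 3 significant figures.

Q = 0.751 A × 10332 s = 7759 C
Moles of electrons = 7759 / 96500 = 0.08040 mol
Al³⁺ + 3e⁻ → Al, so n(Al) = 0.08040 / 3 = 0.02680 mol
m = 0.02680 × 26.98 = 0.723 g

0.723 g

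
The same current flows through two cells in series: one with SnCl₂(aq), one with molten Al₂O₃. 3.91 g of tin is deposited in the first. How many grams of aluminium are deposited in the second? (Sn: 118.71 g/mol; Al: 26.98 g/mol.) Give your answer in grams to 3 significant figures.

0.592 g

n(Sn) = 3.91 / 118.71 = 0.03294 mol
Sn²⁺ + 2e⁻ → Sn, so n(e⁻) = 2 × 0.03294 = 0.06588 mol
The cells are in series, so the same charge (and hence the same n(e⁻) = 0.06588 mol) passes through both.
Al³⁺ + 3e⁻ → Al, so n(Al) = 0.06588 / 3 = 0.02196 mol
m(Al) = 0.02196 × 26.98 = 0.592 g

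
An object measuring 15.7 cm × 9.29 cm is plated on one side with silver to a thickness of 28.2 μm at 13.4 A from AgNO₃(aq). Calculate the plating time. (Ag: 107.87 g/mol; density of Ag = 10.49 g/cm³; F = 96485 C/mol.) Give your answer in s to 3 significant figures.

288 s

Plated area = 15.7 × 9.29 = 145.9 cm²
Volume = 145.9 × 28.2×10⁻⁴ cm = 0.4114 cm³
m(Ag) = 0.4114 × 10.49 = 4.316 g
n(Ag) = 4.316 / 107.87 = 0.04001 mol; n(e⁻) = 0.04001 mol
Q = 0.04001 × 96485 = 3860 C
t = 3860 / 13.4 = 288.1 s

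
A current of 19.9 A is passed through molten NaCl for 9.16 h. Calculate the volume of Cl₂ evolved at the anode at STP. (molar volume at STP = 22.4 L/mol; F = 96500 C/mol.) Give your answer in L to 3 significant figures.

Charge passed = 19.9 × 32976 = 6.562×10^5 C
n(e⁻) = 6.562×10^5 / 96500 = 6.800 mol
2Cl⁻ → Cl₂ + 2e⁻, so n(Cl₂) = 6.800 / 2 = 3.400 mol
V = 3.400 × 22.4 = 76.16 L

76.2 L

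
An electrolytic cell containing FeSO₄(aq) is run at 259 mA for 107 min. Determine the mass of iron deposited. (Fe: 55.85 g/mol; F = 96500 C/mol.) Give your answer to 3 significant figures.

0.481 g

Q = 0.259 A × 6420 s = 1663 C
n(e⁻) = Q/F = 1663/96500 = 0.01723 mol
Fe²⁺ + 2e⁻ → Fe, so n(Fe) = 0.01723 / 2 = 0.008615 mol
m = 0.008615 × 55.85 = 0.481 g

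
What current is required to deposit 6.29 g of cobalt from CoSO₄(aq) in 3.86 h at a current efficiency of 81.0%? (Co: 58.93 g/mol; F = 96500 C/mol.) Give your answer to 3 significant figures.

1.83 A

n(Co) = 6.29 / 58.93 = 0.1067 mol
Co²⁺ + 2e⁻ → Co, so n(e⁻) = 2 × 0.1067 = 0.2134 mol
Q = 0.2134 × 96500 / 0.810 = 25420 C
I = Q / t = 25420 / 13896 s = 1.83 A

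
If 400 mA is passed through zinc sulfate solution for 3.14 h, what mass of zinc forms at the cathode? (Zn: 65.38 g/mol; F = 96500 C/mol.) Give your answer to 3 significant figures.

Q = 0.400 A × 11304 s = 4522 C
n(e⁻) = Q/F = 4522/96500 = 0.04686 mol
Zn²⁺ + 2e⁻ → Zn, so n(Zn) = 0.04686 / 2 = 0.02343 mol
m = 0.02343 × 65.38 = 1.53 g

1.53 g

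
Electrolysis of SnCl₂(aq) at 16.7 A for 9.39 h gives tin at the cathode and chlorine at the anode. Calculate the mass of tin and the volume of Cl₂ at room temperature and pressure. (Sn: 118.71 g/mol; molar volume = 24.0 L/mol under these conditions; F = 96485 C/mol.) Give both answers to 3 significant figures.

347 g Sn; 70.2 L Cl₂

Q = 16.7 × 33804 = 5.645×10^5 C; n(e⁻) = 5.645×10^5 / 96485 = 5.851 mol
Cathode: Sn²⁺ + 2e⁻ → Sn → n(Sn) = 5.851/2 = 2.926 mol → 347 g
Anode: 2Cl⁻ → Cl₂ + 2e⁻ → n(Cl₂) = 5.851/2 = 2.926 mol → 70.2 L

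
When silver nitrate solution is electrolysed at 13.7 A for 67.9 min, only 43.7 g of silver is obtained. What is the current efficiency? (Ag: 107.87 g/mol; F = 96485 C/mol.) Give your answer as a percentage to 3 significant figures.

Q = 13.7 × 4074 = 55810 C
n(e⁻) = 55810 / 96485 = 0.5784 mol
Ag⁺ + e⁻ → Ag, so theoretical n(Ag) = 0.5784 mol → 62.39 g
Efficiency = 43.7 / 62.39 = 0.7004 = 70.0%

70.0%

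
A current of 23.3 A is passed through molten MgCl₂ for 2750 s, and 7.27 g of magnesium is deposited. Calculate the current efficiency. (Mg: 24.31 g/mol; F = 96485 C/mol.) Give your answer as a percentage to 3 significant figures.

90.1%

Q = 23.3 × 2750 = 64080 C
n(e⁻) = 64080 / 96485 = 0.6641 mol
Mg²⁺ + 2e⁻ → Mg, so theoretical n(Mg) = 0.3321 mol → 8.073 g
Efficiency = 7.27 / 8.073 = 0.9005 = 90.1%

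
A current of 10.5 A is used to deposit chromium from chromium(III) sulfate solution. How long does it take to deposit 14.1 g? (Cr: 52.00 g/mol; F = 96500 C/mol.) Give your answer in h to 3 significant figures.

2.08 h

n(Cr) = 14.1 / 52.00 = 0.2712 mol
Cr³⁺ + 3e⁻ → Cr, so n(e⁻) = 3 × 0.2712 = 0.8136 mol
Q = 0.8136 × 96500 = 78510 C
t = Q / I = 78510 / 10.5 = 7477 s = 2.08 h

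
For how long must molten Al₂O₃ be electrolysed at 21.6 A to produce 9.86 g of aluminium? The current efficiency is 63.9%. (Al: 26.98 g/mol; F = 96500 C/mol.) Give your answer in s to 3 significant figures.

n(Al) = 9.86 / 26.98 = 0.3655 mol
Al³⁺ + 3e⁻ → Al, so n(e⁻) = 3 × 0.3655 = 1.097 mol
Q = 1.097 × 96500 / 0.639 = 1.657×10^5 C
t = Q / I = 1.657×10^5 / 21.6 = 7671 s

7670 s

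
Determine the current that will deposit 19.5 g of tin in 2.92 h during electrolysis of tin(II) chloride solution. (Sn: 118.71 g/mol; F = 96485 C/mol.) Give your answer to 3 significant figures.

n(Sn) = 19.5 / 118.71 = 0.1643 mol
Sn²⁺ + 2e⁻ → Sn, so n(e⁻) = 2 × 0.1643 = 0.3286 mol
Q = 0.3286 × 96485 = 31700 C
I = Q / t = 31700 / 10512 s = 3.02 A

3.02 A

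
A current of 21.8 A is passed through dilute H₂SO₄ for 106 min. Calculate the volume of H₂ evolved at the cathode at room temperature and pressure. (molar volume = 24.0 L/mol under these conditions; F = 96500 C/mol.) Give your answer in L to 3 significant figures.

Q = 21.8 A × 6360 s = 1.386×10^5 C
n(e⁻) = 1.386×10^5 / 96500 = 1.436 mol
2H⁺ + 2e⁻ → H₂, so n(H₂) = 1.436 / 2 = 0.7180 mol
V = 0.7180 × 24.0 = 17.23 L

17.2 L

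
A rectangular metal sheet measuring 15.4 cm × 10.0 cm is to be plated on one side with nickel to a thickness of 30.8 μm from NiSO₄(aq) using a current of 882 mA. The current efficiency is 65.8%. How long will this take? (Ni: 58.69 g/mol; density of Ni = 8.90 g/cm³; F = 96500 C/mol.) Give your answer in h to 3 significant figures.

Plated area = 15.4 × 10.0 = 154.0 cm²
Volume = 154.0 × 30.8×10⁻⁴ cm = 0.4743 cm³
m(Ni) = 0.4743 × 8.90 = 4.221 g
n(Ni) = 4.221 / 58.69 = 0.07192 mol; n(e⁻) = 2 × 0.07192 = 0.1438 mol
Q = 0.1438 × 96500 / 0.658 = 21090 C
t = 21090 / 0.882 = 23910 s = 6.64 h

6.64 h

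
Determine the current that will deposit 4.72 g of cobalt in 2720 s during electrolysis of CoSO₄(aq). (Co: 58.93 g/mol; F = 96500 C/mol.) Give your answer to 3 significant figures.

n(Co) = 4.72 / 58.93 = 0.08010 mol
Co²⁺ + 2e⁻ → Co, so n(e⁻) = 2 × 0.08010 = 0.1602 mol
Q = 0.1602 × 96500 = 15460 C
I = Q / t = 15460 / 2720 s = 5.68 A

5.68 A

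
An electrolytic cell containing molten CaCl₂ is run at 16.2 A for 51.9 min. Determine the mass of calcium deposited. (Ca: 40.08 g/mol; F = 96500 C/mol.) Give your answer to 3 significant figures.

10.5 g

Charge passed = 16.2 × 3114 = 50450 C
n(e⁻) = Q/F = 50450/96500 = 0.5228 mol
Ca²⁺ + 2e⁻ → Ca, so n(Ca) = 0.5228 / 2 = 0.2614 mol
m = 0.2614 × 40.08 = 10.5 g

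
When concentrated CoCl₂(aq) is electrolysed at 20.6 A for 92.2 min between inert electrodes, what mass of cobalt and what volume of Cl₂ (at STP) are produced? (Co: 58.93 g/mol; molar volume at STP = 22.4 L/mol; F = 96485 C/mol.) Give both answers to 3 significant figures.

Q = 20.6 × 5532 = 1.140×10^5 C; n(e⁻) = 1.140×10^5 / 96485 = 1.182 mol
Cathode: Co²⁺ + 2e⁻ → Co → n(Co) = 1.182/2 = 0.5910 mol → 34.8 g
Anode: 2Cl⁻ → Cl₂ + 2e⁻ → n(Cl₂) = 1.182/2 = 0.5910 mol → 13.2 L

34.8 g Co; 13.2 L Cl₂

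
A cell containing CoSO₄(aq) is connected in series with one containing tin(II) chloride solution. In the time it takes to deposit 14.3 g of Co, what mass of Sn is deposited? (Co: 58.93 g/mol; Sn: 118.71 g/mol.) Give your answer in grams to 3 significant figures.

28.8 g

n(Co) = 14.3 / 58.93 = 0.2427 mol
Co²⁺ + 2e⁻ → Co, so n(e⁻) = 2 × 0.2427 = 0.4854 mol
Same current for the same time ⇒ same n(e⁻) = 0.4854 mol in both cells.
Sn²⁺ + 2e⁻ → Sn, so n(Sn) = 0.4854 / 2 = 0.2427 mol
m(Sn) = 0.2427 × 118.71 = 28.8 g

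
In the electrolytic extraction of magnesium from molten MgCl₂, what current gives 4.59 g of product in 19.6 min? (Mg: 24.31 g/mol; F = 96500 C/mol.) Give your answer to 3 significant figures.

31.0 A

n(Mg) = 4.59 / 24.31 = 0.1888 mol
Mg²⁺ + 2e⁻ → Mg, so n(e⁻) = 2 × 0.1888 = 0.3776 mol
Q = 0.3776 × 96500 = 36440 C
I = Q / t = 36440 / 1176 s = 31.0 A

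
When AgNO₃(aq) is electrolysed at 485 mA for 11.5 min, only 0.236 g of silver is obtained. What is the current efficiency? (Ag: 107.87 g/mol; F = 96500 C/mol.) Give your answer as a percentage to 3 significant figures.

63.1%

Q = 0.485 × 690 = 334.7 C
n(e⁻) = 334.7 / 96500 = 0.003468 mol
Ag⁺ + e⁻ → Ag, so theoretical n(Ag) = 0.003468 mol → 0.3741 g
Efficiency = 0.236 / 0.3741 = 0.6308 = 63.1%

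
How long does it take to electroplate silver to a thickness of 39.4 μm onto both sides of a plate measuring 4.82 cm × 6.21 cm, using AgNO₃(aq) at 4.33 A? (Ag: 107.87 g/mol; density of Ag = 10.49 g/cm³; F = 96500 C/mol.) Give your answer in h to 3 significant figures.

0.142 h

Plated area = 2 × 4.82 × 6.21 = 59.86 cm²
Volume = 59.86 × 39.4×10⁻⁴ cm = 0.2358 cm³
m(Ag) = 0.2358 × 10.49 = 2.474 g
n(Ag) = 2.474 / 107.87 = 0.02294 mol; n(e⁻) = 0.02294 mol
Q = 0.02294 × 96500 = 2214 C
t = 2214 / 4.33 = 511.3 s = 0.142 h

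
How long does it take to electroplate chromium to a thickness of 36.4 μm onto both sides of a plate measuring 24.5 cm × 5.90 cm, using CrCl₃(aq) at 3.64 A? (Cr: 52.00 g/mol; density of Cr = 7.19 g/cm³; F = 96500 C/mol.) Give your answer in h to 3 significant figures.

3.21 h

Plated area = 2 × 24.5 × 5.90 = 289.1 cm²
Volume = 289.1 × 36.4×10⁻⁴ cm = 1.052 cm³
m(Cr) = 1.052 × 7.19 = 7.564 g
n(Cr) = 7.564 / 52.00 = 0.1455 mol; n(e⁻) = 3 × 0.1455 = 0.4365 mol
Q = 0.4365 × 96500 = 42120 C
t = 42120 / 3.64 = 11570 s = 3.21 h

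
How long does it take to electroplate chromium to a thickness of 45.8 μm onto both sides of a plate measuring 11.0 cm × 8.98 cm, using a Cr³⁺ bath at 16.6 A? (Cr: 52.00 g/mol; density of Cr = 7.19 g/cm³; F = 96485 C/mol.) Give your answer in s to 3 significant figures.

2180 s

Plated area = 2 × 11.0 × 8.98 = 197.6 cm²
Volume = 197.6 × 45.8×10⁻⁴ cm = 0.9050 cm³
m(Cr) = 0.9050 × 7.19 = 6.507 g
n(Cr) = 6.507 / 52.00 = 0.1251 mol; n(e⁻) = 3 × 0.1251 = 0.3753 mol
Q = 0.3753 × 96485 = 36210 C
t = 36210 / 16.6 = 2181 s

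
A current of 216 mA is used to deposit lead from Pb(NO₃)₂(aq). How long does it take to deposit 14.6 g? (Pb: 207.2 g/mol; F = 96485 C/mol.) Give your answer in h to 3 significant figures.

17.5 h

n(Pb) = 14.6 / 207.2 = 0.07046 mol
Pb²⁺ + 2e⁻ → Pb, so n(e⁻) = 2 × 0.07046 = 0.1409 mol
Q = 0.1409 × 96485 = 13590 C
t = Q / I = 13590 / 0.216 = 62920 s = 17.5 h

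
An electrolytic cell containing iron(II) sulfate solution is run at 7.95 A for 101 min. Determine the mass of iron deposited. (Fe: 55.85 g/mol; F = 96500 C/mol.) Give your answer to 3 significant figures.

Q = It = 7.95 × 6060 = 48180 C
n(e⁻) = Q/F = 48180/96500 = 0.4993 mol
Fe²⁺ + 2e⁻ → Fe, so n(Fe) = 0.4993 / 2 = 0.2497 mol
m = 0.2497 × 55.85 = 13.9 g

13.9 g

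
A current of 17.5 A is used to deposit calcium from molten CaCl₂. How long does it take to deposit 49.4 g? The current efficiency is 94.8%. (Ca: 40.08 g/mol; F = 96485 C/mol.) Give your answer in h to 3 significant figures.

3.98 h

n(Ca) = 49.4 / 40.08 = 1.233 mol
Ca²⁺ + 2e⁻ → Ca, so n(e⁻) = 2 × 1.233 = 2.466 mol
Q = 2.466 × 96485 / 0.948 = 2.510×10^5 C
t = Q / I = 2.510×10^5 / 17.5 = 14340 s = 3.98 h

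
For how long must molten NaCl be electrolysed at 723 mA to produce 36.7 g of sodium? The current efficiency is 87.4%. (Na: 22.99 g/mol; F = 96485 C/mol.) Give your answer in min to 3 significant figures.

4060 min

n(Na) = 36.7 / 22.99 = 1.596 mol
Na⁺ + e⁻ → Na, so n(e⁻) = 1.596 mol
Q = 1.596 × 96485 / 0.874 = 1.762×10^5 C
t = Q / I = 1.762×10^5 / 0.723 = 2.437×10^5 s = 4060 min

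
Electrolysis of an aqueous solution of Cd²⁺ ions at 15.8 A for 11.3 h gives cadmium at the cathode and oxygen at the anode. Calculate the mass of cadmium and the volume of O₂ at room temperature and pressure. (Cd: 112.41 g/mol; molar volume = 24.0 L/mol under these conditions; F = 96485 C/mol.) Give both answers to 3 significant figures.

374 g Cd; 40.0 L O₂

Q = 15.8 × 40680 = 6.427×10^5 C; n(e⁻) = 6.427×10^5 / 96485 = 6.661 mol
Cathode: Cd²⁺ + 2e⁻ → Cd → n(Cd) = 6.661/2 = 3.331 mol → 374 g
Anode: 2H₂O → O₂ + 4H⁺ + 4e⁻ → n(O₂) = 6.661/4 = 1.665 mol → 40.0 L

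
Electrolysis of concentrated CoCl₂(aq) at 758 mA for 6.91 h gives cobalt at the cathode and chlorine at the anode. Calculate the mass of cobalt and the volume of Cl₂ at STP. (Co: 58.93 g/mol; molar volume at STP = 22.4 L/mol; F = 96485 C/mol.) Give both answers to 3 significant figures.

Q = 0.758 × 24876 = 18860 C; n(e⁻) = 18860 / 96485 = 0.1955 mol
Cathode: Co²⁺ + 2e⁻ → Co → n(Co) = 0.1955/2 = 0.09775 mol → 5.76 g
Anode: 2Cl⁻ → Cl₂ + 2e⁻ → n(Cl₂) = 0.1955/2 = 0.09775 mol → 2.19 L

5.76 g Co; 2.19 L Cl₂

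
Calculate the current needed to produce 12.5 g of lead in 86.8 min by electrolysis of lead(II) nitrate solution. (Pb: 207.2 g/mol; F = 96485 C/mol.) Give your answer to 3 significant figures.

2.24 A

n(Pb) = 12.5 / 207.2 = 0.06033 mol
Pb²⁺ + 2e⁻ → Pb, so n(e⁻) = 2 × 0.06033 = 0.1207 mol
Q = 0.1207 × 96485 = 11650 C
I = Q / t = 11650 / 5208 s = 2.24 A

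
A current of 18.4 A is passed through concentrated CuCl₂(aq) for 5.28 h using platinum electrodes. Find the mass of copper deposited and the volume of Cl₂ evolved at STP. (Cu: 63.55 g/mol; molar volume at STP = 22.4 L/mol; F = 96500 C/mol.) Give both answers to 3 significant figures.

Q = 18.4 × 19008 = 3.497×10^5 C; n(e⁻) = 3.497×10^5 / 96500 = 3.624 mol
Cathode: Cu²⁺ + 2e⁻ → Cu → n(Cu) = 3.624/2 = 1.812 mol → 115 g
Anode: 2Cl⁻ → Cl₂ + 2e⁻ → n(Cl₂) = 3.624/2 = 1.812 mol → 40.6 L

115 g Cu; 40.6 L Cl₂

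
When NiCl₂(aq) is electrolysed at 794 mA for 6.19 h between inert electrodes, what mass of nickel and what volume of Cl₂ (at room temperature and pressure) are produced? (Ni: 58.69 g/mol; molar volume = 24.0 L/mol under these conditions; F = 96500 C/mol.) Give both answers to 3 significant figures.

5.38 g Ni; 2.20 L Cl₂

Q = 0.794 × 22284 = 17690 C; n(e⁻) = 17690 / 96500 = 0.1833 mol
Cathode: Ni²⁺ + 2e⁻ → Ni → n(Ni) = 0.1833/2 = 0.09165 mol → 5.38 g
Anode: 2Cl⁻ → Cl₂ + 2e⁻ → n(Cl₂) = 0.1833/2 = 0.09165 mol → 2.20 L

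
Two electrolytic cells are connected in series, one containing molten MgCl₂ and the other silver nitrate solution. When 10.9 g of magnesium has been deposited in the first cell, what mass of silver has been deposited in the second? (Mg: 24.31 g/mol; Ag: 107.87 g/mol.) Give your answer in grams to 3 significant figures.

96.7 g

n(Mg) = 10.9 / 24.31 = 0.4484 mol
Mg²⁺ + 2e⁻ → Mg, so n(e⁻) = 2 × 0.4484 = 0.8968 mol
In series, the same 0.8968 mol of electrons flows through the second cell.
Ag⁺ + e⁻ → Ag, so n(Ag) = 0.8968 mol
m(Ag) = 0.8968 × 107.87 = 96.7 g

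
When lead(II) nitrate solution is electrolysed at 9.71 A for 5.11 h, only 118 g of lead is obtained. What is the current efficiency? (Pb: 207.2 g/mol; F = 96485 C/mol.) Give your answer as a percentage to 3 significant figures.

61.5%

Q = 9.71 × 18396 = 1.786×10^5 C
n(e⁻) = 1.786×10^5 / 96485 = 1.851 mol
Pb²⁺ + 2e⁻ → Pb, so theoretical n(Pb) = 0.9255 mol → 191.8 g
Efficiency = 118 / 191.8 = 0.6152 = 61.5%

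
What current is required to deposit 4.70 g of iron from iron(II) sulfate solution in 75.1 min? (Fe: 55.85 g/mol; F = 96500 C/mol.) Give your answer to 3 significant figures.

3.60 A

n(Fe) = 4.70 / 55.85 = 0.08415 mol
Fe²⁺ + 2e⁻ → Fe, so n(e⁻) = 2 × 0.08415 = 0.1683 mol
Q = 0.1683 × 96500 = 16240 C
I = Q / t = 16240 / 4506 s = 3.60 A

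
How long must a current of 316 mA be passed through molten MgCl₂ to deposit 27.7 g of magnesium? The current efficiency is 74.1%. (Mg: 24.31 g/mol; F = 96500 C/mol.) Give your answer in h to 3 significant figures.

261 h

n(Mg) = 27.7 / 24.31 = 1.139 mol
Mg²⁺ + 2e⁻ → Mg, so n(e⁻) = 2 × 1.139 = 2.278 mol
Q = 2.278 × 96500 / 0.741 = 2.967×10^5 C
t = Q / I = 2.967×10^5 / 0.316 = 9.389×10^5 s = 261 h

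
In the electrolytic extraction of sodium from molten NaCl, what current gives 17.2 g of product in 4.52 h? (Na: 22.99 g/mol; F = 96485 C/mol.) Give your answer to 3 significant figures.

n(Na) = 17.2 / 22.99 = 0.7482 mol
Na⁺ + e⁻ → Na, so n(e⁻) = 0.7482 mol
Q = 0.7482 × 96485 = 72190 C
I = Q / t = 72190 / 16272 s = 4.44 A

4.44 A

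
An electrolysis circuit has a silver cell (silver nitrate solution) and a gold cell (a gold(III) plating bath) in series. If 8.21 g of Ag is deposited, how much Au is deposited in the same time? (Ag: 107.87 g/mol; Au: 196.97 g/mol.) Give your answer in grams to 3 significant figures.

5.00 g

n(Ag) = 8.21 / 107.87 = 0.07611 mol
Ag⁺ + e⁻ → Ag, so n(e⁻) = 0.07611 mol
In series, the same 0.07611 mol of electrons flows through the second cell.
Au³⁺ + 3e⁻ → Au, so n(Au) = 0.07611 / 3 = 0.02537 mol
m(Au) = 0.02537 × 196.97 = 5.00 g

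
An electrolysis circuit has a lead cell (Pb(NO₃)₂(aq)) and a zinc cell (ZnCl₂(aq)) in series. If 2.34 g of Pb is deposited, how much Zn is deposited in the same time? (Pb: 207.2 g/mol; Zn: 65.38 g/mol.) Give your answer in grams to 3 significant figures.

n(Pb) = 2.34 / 207.2 = 0.01129 mol
Pb²⁺ + 2e⁻ → Pb, so n(e⁻) = 2 × 0.01129 = 0.02258 mol
Same current for the same time ⇒ same n(e⁻) = 0.02258 mol in both cells.
Zn²⁺ + 2e⁻ → Zn, so n(Zn) = 0.02258 / 2 = 0.01129 mol
m(Zn) = 0.01129 × 65.38 = 0.738 g

0.738 g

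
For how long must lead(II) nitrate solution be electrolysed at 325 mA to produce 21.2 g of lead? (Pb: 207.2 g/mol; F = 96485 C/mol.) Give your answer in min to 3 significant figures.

1010 min

n(Pb) = 21.2 / 207.2 = 0.1023 mol
Pb²⁺ + 2e⁻ → Pb, so n(e⁻) = 2 × 0.1023 = 0.2046 mol
Q = 0.2046 × 96485 = 19740 C
t = Q / I = 19740 / 0.325 = 60740 s = 1010 min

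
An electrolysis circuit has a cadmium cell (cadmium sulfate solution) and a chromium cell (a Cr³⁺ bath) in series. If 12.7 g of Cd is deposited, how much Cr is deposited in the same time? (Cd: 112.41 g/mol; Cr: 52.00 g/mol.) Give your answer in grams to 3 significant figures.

n(Cd) = 12.7 / 112.41 = 0.1130 mol
Cd²⁺ + 2e⁻ → Cd, so n(e⁻) = 2 × 0.1130 = 0.2260 mol
In series, the same 0.2260 mol of electrons flows through the second cell.
Cr³⁺ + 3e⁻ → Cr, so n(Cr) = 0.2260 / 3 = 0.07533 mol
m(Cr) = 0.07533 × 52.00 = 3.92 g

3.92 g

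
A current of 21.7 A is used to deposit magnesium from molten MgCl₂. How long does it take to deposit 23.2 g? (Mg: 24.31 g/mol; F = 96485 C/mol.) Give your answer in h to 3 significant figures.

2.36 h

n(Mg) = 23.2 / 24.31 = 0.9543 mol
Mg²⁺ + 2e⁻ → Mg, so n(e⁻) = 2 × 0.9543 = 1.909 mol
Q = 1.909 × 96485 = 1.842×10^5 C
t = Q / I = 1.842×10^5 / 21.7 = 8488 s = 2.36 h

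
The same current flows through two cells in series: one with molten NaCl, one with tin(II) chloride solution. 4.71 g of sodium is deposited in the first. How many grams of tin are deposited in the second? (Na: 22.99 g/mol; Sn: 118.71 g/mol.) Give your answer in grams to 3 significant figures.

12.2 g

n(Na) = 4.71 / 22.99 = 0.2049 mol
Na⁺ + e⁻ → Na, so n(e⁻) = 0.2049 mol
Since the cells are in series, n(e⁻) in the Sn cell is also 0.2049 mol.
Sn²⁺ + 2e⁻ → Sn, so n(Sn) = 0.2049 / 2 = 0.1025 mol
m(Sn) = 0.1025 × 118.71 = 12.2 g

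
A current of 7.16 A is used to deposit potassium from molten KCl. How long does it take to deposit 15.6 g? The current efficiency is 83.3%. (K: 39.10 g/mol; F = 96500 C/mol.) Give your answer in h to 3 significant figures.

1.79 h

n(K) = 15.6 / 39.10 = 0.3990 mol
K⁺ + e⁻ → K, so n(e⁻) = 0.3990 mol
Q = 0.3990 × 96500 / 0.833 = 46220 C
t = Q / I = 46220 / 7.16 = 6455 s = 1.79 h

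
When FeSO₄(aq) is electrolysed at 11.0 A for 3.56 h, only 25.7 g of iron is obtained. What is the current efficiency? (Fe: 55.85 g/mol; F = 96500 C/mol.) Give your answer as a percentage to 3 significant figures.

63.0%

Q = 11.0 × 12816 = 1.410×10^5 C
n(e⁻) = 1.410×10^5 / 96500 = 1.461 mol
Fe²⁺ + 2e⁻ → Fe, so theoretical n(Fe) = 0.7305 mol → 40.80 g
Efficiency = 25.7 / 40.80 = 0.6299 = 63.0%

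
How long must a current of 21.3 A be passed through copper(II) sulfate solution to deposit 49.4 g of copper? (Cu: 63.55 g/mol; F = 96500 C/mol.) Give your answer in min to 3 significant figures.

n(Cu) = 49.4 / 63.55 = 0.7773 mol
Cu²⁺ + 2e⁻ → Cu, so n(e⁻) = 2 × 0.7773 = 1.555 mol
Q = 1.555 × 96500 = 1.501×10^5 C
t = Q / I = 1.501×10^5 / 21.3 = 7047 s = 117 min

117 min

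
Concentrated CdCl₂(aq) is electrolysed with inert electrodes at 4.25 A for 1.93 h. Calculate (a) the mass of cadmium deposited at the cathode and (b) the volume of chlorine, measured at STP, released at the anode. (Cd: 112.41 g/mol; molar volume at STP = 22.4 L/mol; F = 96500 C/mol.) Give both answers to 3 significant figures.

17.2 g Cd; 3.43 L Cl₂

Q = 4.25 × 6948 = 29530 C; n(e⁻) = 29530 / 96500 = 0.3060 mol
Cathode: Cd²⁺ + 2e⁻ → Cd → n(Cd) = 0.3060/2 = 0.1530 mol → 17.2 g
Anode: 2Cl⁻ → Cl₂ + 2e⁻ → n(Cl₂) = 0.3060/2 = 0.1530 mol → 3.43 L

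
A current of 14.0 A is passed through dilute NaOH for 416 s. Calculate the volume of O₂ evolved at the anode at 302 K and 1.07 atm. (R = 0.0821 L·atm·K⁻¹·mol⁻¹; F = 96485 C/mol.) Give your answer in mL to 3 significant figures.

350 mL

Q = 14.0 A × 416 s = 5824 C
n(e⁻) = 5824 / 96485 = 0.06036 mol
2H₂O → O₂ + 4H⁺ + 4e⁻, so n(O₂) = 0.06036 / 4 = 0.01509 mol
V = nRT/P = 0.01509 × 0.0821 × 302 / 1.07 = 0.3497 L
= 350 mL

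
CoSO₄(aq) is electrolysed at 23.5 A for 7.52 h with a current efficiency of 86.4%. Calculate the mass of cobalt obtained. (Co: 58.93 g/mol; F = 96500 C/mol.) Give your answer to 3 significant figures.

Q = 23.5 × 27072 = 6.362×10^5 C
n(e⁻) = 6.362×10^5 / 96500 = 6.593 mol
Co²⁺ + 2e⁻ → Co, so theoretical m(Co) = 3.297 × 58.93 = 194.3 g
Actual mass = 86.4% × 194.3 = 168 g

168 g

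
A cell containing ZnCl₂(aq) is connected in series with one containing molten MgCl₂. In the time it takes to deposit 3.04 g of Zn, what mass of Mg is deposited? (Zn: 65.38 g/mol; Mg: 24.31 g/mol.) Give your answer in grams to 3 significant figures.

n(Zn) = 3.04 / 65.38 = 0.04650 mol
Zn²⁺ + 2e⁻ → Zn, so n(e⁻) = 2 × 0.04650 = 0.09300 mol
In series, the same 0.09300 mol of electrons flows through the second cell.
Mg²⁺ + 2e⁻ → Mg, so n(Mg) = 0.09300 / 2 = 0.04650 mol
m(Mg) = 0.04650 × 24.31 = 1.13 g

1.13 g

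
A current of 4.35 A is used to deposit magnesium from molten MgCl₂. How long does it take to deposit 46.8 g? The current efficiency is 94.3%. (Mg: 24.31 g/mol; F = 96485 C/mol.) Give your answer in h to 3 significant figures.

n(Mg) = 46.8 / 24.31 = 1.925 mol
Mg²⁺ + 2e⁻ → Mg, so n(e⁻) = 2 × 1.925 = 3.850 mol
Q = 3.850 × 96485 / 0.943 = 3.939×10^5 C
t = Q / I = 3.939×10^5 / 4.35 = 90550 s = 25.2 h

25.2 h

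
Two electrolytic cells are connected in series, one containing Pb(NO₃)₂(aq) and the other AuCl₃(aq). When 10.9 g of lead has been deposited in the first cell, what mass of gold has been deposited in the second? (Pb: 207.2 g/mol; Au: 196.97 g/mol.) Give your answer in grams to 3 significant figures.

n(Pb) = 10.9 / 207.2 = 0.05261 mol
Pb²⁺ + 2e⁻ → Pb, so n(e⁻) = 2 × 0.05261 = 0.1052 mol
The cells are in series, so the same charge (and hence the same n(e⁻) = 0.1052 mol) passes through both.
Au³⁺ + 3e⁻ → Au, so n(Au) = 0.1052 / 3 = 0.03507 mol
m(Au) = 0.03507 × 196.97 = 6.91 g

6.91 g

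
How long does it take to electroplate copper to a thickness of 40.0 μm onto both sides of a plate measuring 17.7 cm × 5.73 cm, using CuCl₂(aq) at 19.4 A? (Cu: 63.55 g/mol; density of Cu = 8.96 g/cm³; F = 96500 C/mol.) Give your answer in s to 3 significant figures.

1140 s

Plated area = 2 × 17.7 × 5.73 = 202.8 cm²
Volume = 202.8 × 40.0×10⁻⁴ cm = 0.8112 cm³
m(Cu) = 0.8112 × 8.96 = 7.268 g
n(Cu) = 7.268 / 63.55 = 0.1144 mol; n(e⁻) = 2 × 0.1144 = 0.2288 mol
Q = 0.2288 × 96500 = 22080 C
t = 22080 / 19.4 = 1138 s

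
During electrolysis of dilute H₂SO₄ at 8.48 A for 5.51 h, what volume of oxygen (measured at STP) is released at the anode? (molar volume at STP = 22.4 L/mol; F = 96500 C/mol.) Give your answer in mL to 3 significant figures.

9760 mL

Charge passed = 8.48 × 19836 = 1.682×10^5 C
Moles of electrons = 1.682×10^5 / 96500 = 1.743 mol
2H₂O → O₂ + 4H⁺ + 4e⁻, so n(O₂) = 1.743 / 4 = 0.4358 mol
V = 0.4358 × 22.4 = 9.762 L
= 9760 mL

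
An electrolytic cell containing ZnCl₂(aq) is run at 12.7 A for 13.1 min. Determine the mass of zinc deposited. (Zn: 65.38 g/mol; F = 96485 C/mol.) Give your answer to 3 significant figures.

Q = 12.7 A × 786 s = 9982 C
n(e⁻) = 9982 / 96485 = 0.1035 mol
Zn²⁺ + 2e⁻ → Zn, so n(Zn) = 0.1035 / 2 = 0.05175 mol
m = 0.05175 × 65.38 = 3.38 g

3.38 g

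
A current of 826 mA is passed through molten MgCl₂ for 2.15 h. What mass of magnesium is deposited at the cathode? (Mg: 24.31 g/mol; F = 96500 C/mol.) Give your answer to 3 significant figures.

0.805 g

Q = It = 0.826 × 7740 = 6393 C
Moles of electrons = 6393 / 96500 = 0.06625 mol
Mg²⁺ + 2e⁻ → Mg, so n(Mg) = 0.06625 / 2 = 0.03313 mol
m = 0.03313 × 24.31 = 0.805 g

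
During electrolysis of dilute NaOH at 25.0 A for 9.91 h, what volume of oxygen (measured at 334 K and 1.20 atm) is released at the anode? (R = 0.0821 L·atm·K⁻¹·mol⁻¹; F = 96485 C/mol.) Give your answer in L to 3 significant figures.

52.8 L

Charge passed = 25.0 × 35676 = 8.919×10^5 C
n(e⁻) = 8.919×10^5 / 96485 = 9.244 mol
2H₂O → O₂ + 4H⁺ + 4e⁻, so n(O₂) = 9.244 / 4 = 2.311 mol
V = nRT/P = 2.311 × 0.0821 × 334 / 1.20 = 52.81 L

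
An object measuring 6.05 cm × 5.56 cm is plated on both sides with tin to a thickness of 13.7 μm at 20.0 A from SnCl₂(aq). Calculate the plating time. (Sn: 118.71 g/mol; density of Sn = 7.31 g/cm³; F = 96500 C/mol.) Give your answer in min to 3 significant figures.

Plated area = 2 × 6.05 × 5.56 = 67.28 cm²
Volume = 67.28 × 13.7×10⁻⁴ cm = 0.09217 cm³
m(Sn) = 0.09217 × 7.31 = 0.6738 g
n(Sn) = 0.6738 / 118.71 = 0.005676 mol; n(e⁻) = 2 × 0.005676 = 0.01135 mol
Q = 0.01135 × 96500 = 1095 C
t = 1095 / 20.0 = 54.75 s = 0.913 min

0.913 min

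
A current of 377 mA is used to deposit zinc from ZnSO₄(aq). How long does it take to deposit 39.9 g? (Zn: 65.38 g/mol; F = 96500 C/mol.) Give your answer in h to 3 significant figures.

86.8 h

n(Zn) = 39.9 / 65.38 = 0.6103 mol
Zn²⁺ + 2e⁻ → Zn, so n(e⁻) = 2 × 0.6103 = 1.221 mol
Q = 1.221 × 96500 = 1.178×10^5 C
t = Q / I = 1.178×10^5 / 0.377 = 3.125×10^5 s = 86.8 h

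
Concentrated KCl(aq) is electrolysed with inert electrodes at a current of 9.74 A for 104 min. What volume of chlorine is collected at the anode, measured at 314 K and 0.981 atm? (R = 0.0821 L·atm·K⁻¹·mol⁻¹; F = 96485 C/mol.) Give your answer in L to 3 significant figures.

Q = It = 9.74 × 6240 = 60780 C
n(e⁻) = 60780 / 96485 = 0.6299 mol
2Cl⁻ → Cl₂ + 2e⁻, so n(Cl₂) = 0.6299 / 2 = 0.3150 mol
V = nRT/P = 0.3150 × 0.0821 × 314 / 0.981 = 8.278 L

8.28 L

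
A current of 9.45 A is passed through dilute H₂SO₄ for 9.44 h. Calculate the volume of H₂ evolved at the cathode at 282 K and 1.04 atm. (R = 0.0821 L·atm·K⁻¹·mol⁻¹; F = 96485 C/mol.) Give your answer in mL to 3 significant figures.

37000 mL

Q = 9.45 A × 33984 s = 3.211×10^5 C
Moles of electrons = 3.211×10^5 / 96485 = 3.328 mol
2H⁺ + 2e⁻ → H₂, so n(H₂) = 3.328 / 2 = 1.664 mol
V = nRT/P = 1.664 × 0.0821 × 282 / 1.04 = 37.04 L
= 37000 mL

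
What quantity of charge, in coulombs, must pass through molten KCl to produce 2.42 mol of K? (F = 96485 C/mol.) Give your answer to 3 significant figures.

K⁺ + e⁻ → K, so n(e⁻) = 1 × 2.42 = 2.420 mol
Q = 2.420 × 96485 = 2.335×10^5 C

2.33×10^5 C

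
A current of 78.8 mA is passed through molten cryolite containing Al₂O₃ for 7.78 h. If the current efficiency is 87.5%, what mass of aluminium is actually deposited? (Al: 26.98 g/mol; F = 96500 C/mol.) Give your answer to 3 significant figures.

Q = 0.0788 × 28008 = 2207 C
n(e⁻) = 2207 / 96500 = 0.02287 mol
Al³⁺ + 3e⁻ → Al, so theoretical m(Al) = 0.007623 × 26.98 = 0.2057 g
Actual mass = 87.5% × 0.2057 = 0.180 g

0.180 g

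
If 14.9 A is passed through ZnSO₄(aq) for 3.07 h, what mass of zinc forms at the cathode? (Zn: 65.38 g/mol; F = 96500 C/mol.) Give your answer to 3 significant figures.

55.8 g

Q = It = 14.9 × 11052 = 1.647×10^5 C
n(e⁻) = Q/F = 1.647×10^5/96500 = 1.707 mol
Zn²⁺ + 2e⁻ → Zn, so n(Zn) = 1.707 / 2 = 0.8535 mol
m = 0.8535 × 65.38 = 55.8 g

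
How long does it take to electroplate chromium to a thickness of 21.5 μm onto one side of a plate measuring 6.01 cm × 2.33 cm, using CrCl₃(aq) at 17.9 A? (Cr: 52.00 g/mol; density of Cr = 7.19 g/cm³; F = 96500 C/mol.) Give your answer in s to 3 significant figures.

67.3 s

Plated area = 6.01 × 2.33 = 14.00 cm²
Volume = 14.00 × 21.5×10⁻⁴ cm = 0.03010 cm³
m(Cr) = 0.03010 × 7.19 = 0.2164 g
n(Cr) = 0.2164 / 52.00 = 0.004162 mol; n(e⁻) = 3 × 0.004162 = 0.01249 mol
Q = 0.01249 × 96500 = 1205 C
t = 1205 / 17.9 = 67.32 s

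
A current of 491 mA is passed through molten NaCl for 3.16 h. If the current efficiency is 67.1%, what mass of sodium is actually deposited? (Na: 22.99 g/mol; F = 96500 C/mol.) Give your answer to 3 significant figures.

0.893 g

Q = 0.491 × 11376 = 5586 C
n(e⁻) = 5586 / 96500 = 0.05789 mol
Na⁺ + e⁻ → Na, so theoretical m(Na) = 0.05789 × 22.99 = 1.331 g
Actual mass = 67.1% × 1.331 = 0.893 g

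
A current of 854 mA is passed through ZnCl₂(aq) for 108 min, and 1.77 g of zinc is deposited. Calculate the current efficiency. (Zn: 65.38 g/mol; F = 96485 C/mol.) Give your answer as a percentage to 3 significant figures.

Q = 0.854 × 6480 = 5534 C
n(e⁻) = 5534 / 96485 = 0.05736 mol
Zn²⁺ + 2e⁻ → Zn, so theoretical n(Zn) = 0.02868 mol → 1.875 g
Efficiency = 1.77 / 1.875 = 0.9440 = 94.4%

94.4%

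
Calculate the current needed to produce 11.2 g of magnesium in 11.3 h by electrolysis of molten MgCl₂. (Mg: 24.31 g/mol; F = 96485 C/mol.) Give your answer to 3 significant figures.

2.19 A

n(Mg) = 11.2 / 24.31 = 0.4607 mol
Mg²⁺ + 2e⁻ → Mg, so n(e⁻) = 2 × 0.4607 = 0.9214 mol
Q = 0.9214 × 96485 = 88900 C
I = Q / t = 88900 / 40680 s = 2.19 A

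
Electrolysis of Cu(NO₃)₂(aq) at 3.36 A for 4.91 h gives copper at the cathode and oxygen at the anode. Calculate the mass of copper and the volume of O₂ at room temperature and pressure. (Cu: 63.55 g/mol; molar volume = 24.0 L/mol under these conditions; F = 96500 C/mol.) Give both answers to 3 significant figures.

Q = 3.36 × 17676 = 59390 C; n(e⁻) = 59390 / 96500 = 0.6154 mol
Cathode: Cu²⁺ + 2e⁻ → Cu → n(Cu) = 0.6154/2 = 0.3077 mol → 19.6 g
Anode: 2H₂O → O₂ + 4H⁺ + 4e⁻ → n(O₂) = 0.6154/4 = 0.1539 mol → 3.69 L

19.6 g Cu; 3.69 L O₂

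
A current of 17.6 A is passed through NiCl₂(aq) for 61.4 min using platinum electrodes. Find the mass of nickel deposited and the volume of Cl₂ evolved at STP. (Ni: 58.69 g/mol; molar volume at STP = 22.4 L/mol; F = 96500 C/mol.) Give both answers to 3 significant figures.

19.7 g Ni; 7.53 L Cl₂

Q = 17.6 × 3684 = 64840 C; n(e⁻) = 64840 / 96500 = 0.6719 mol
Cathode: Ni²⁺ + 2e⁻ → Ni → n(Ni) = 0.6719/2 = 0.3360 mol → 19.7 g
Anode: 2Cl⁻ → Cl₂ + 2e⁻ → n(Cl₂) = 0.6719/2 = 0.3360 mol → 7.53 L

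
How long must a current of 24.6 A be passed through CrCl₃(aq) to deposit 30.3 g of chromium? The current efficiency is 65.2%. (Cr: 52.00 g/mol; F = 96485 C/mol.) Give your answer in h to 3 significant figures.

n(Cr) = 30.3 / 52.00 = 0.5827 mol
Cr³⁺ + 3e⁻ → Cr, so n(e⁻) = 3 × 0.5827 = 1.748 mol
Q = 1.748 × 96485 / 0.652 = 2.587×10^5 C
t = Q / I = 2.587×10^5 / 24.6 = 10520 s = 2.92 h

2.92 h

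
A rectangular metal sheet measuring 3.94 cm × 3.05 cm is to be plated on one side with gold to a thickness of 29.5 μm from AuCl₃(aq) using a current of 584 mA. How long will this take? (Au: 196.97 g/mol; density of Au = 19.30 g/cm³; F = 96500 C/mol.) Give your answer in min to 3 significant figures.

28.7 min

Plated area = 3.94 × 3.05 = 12.02 cm²
Volume = 12.02 × 29.5×10⁻⁴ cm = 0.03546 cm³
m(Au) = 0.03546 × 19.30 = 0.6844 g
n(Au) = 0.6844 / 196.97 = 0.003475 mol; n(e⁻) = 3 × 0.003475 = 0.01043 mol
Q = 0.01043 × 96500 = 1006 C
t = 1006 / 0.584 = 1723 s = 28.7 min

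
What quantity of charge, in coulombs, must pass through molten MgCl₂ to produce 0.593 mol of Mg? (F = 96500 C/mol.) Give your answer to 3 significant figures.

Mg²⁺ + 2e⁻ → Mg, so n(e⁻) = 2 × 0.593 = 1.186 mol
Q = 1.186 × 96500 = 1.144×10^5 C

1.14×10^5 C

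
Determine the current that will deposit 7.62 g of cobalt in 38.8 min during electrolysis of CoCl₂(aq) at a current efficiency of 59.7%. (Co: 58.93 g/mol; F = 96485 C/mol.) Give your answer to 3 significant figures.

18.0 A

n(Co) = 7.62 / 58.93 = 0.1293 mol
Co²⁺ + 2e⁻ → Co, so n(e⁻) = 2 × 0.1293 = 0.2586 mol
Q = 0.2586 × 96485 / 0.597 = 41790 C
I = Q / t = 41790 / 2328 s = 18.0 A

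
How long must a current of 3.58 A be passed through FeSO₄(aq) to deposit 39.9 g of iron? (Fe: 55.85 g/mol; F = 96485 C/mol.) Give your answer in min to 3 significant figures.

n(Fe) = 39.9 / 55.85 = 0.7144 mol
Fe²⁺ + 2e⁻ → Fe, so n(e⁻) = 2 × 0.7144 = 1.429 mol
Q = 1.429 × 96485 = 1.379×10^5 C
t = Q / I = 1.379×10^5 / 3.58 = 38520 s = 642 min

642 min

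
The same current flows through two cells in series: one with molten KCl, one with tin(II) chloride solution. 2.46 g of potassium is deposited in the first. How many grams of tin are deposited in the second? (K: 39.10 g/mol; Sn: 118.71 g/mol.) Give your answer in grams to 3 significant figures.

n(K) = 2.46 / 39.10 = 0.06292 mol
K⁺ + e⁻ → K, so n(e⁻) = 0.06292 mol
Same current for the same time ⇒ same n(e⁻) = 0.06292 mol in both cells.
Sn²⁺ + 2e⁻ → Sn, so n(Sn) = 0.06292 / 2 = 0.03146 mol
m(Sn) = 0.03146 × 118.71 = 3.73 g

3.73 g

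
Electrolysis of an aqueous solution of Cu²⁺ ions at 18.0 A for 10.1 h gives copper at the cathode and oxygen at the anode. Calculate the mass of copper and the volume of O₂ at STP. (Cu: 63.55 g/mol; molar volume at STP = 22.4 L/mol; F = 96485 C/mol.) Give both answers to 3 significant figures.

216 g Cu; 38.0 L O₂

Q = 18.0 × 36360 = 6.545×10^5 C; n(e⁻) = 6.545×10^5 / 96485 = 6.783 mol
Cathode: Cu²⁺ + 2e⁻ → Cu → n(Cu) = 6.783/2 = 3.392 mol → 216 g
Anode: 2H₂O → O₂ + 4H⁺ + 4e⁻ → n(O₂) = 6.783/4 = 1.696 mol → 38.0 L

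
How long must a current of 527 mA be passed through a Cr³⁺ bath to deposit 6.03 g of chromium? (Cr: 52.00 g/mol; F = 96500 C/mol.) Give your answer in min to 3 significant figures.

1060 min

n(Cr) = 6.03 / 52.00 = 0.1160 mol
Cr³⁺ + 3e⁻ → Cr, so n(e⁻) = 3 × 0.1160 = 0.3480 mol
Q = 0.3480 × 96500 = 33580 C
t = Q / I = 33580 / 0.527 = 63720 s = 1060 min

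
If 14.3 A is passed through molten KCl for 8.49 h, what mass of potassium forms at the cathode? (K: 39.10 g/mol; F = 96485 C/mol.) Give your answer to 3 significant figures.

177 g

Charge passed = 14.3 × 30564 = 4.371×10^5 C
Moles of electrons = 4.371×10^5 / 96485 = 4.530 mol
K⁺ + e⁻ → K, so n(K) = 4.530 mol
m = 4.530 × 39.10 = 177 g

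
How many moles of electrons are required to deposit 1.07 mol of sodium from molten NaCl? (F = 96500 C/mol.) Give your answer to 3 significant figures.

1.07 mol

Na⁺ + e⁻ → Na, so n(e⁻) = 1 × 1.07 = 1.070 mol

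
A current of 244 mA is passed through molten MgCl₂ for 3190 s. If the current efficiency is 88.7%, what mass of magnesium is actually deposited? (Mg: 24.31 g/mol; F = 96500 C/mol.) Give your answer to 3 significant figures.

0.0870 g

Q = 0.244 × 3190 = 778.4 C
n(e⁻) = 778.4 / 96500 = 0.008066 mol
Mg²⁺ + 2e⁻ → Mg, so theoretical m(Mg) = 0.004033 × 24.31 = 0.09804 g
Actual mass = 88.7% × 0.09804 = 0.0870 g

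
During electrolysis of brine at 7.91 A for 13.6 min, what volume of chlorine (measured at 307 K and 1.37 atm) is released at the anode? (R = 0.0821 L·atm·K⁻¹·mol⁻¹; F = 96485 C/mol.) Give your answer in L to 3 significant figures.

0.615 L

Q = 7.91 A × 816 s = 6455 C
Moles of electrons = 6455 / 96485 = 0.06690 mol
2Cl⁻ → Cl₂ + 2e⁻, so n(Cl₂) = 0.06690 / 2 = 0.03345 mol
V = nRT/P = 0.03345 × 0.0821 × 307 / 1.37 = 0.6154 L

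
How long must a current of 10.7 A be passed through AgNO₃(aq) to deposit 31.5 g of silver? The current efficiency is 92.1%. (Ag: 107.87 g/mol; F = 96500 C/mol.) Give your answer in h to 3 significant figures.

0.794 h

n(Ag) = 31.5 / 107.87 = 0.2920 mol
Ag⁺ + e⁻ → Ag, so n(e⁻) = 0.2920 mol
Q = 0.2920 × 96500 / 0.921 = 30600 C
t = Q / I = 30600 / 10.7 = 2860 s = 0.794 h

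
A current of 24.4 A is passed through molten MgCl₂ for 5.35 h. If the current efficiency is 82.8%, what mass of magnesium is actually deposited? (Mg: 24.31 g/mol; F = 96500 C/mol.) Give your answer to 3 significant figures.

49.0 g

Q = 24.4 × 19260 = 4.699×10^5 C
n(e⁻) = 4.699×10^5 / 96500 = 4.869 mol
Mg²⁺ + 2e⁻ → Mg, so theoretical m(Mg) = 2.435 × 24.31 = 59.19 g
Actual mass = 82.8% × 59.19 = 49.0 g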